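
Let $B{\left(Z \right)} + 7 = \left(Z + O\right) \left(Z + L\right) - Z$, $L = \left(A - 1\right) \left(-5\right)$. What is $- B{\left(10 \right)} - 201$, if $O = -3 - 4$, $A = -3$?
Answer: $-274$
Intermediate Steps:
$L = 20$ ($L = \left(-3 - 1\right) \left(-5\right) = \left(-4\right) \left(-5\right) = 20$)
$O = -7$ ($O = -3 - 4 = -7$)
$B{\left(Z \right)} = -7 - Z + \left(-7 + Z\right) \left(20 + Z\right)$ ($B{\left(Z \right)} = -7 - \left(Z - \left(Z - 7\right) \left(Z + 20\right)\right) = -7 - \left(Z - \left(-7 + Z\right) \left(20 + Z\right)\right) = -7 - Z + \left(-7 + Z\right) \left(20 + Z\right)$)
$- B{\left(10 \right)} - 201 = - (-147 + 10^{2} + 12 \cdot 10) - 201 = - (-147 + 100 + 120) - 201 = \left(-1\right) 73 - 201 = -73 - 201 = -274$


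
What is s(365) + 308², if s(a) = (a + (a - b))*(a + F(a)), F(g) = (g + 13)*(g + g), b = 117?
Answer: 169469829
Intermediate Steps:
F(g) = 2*g*(13 + g) (F(g) = (13 + g)*(2*g) = 2*g*(13 + g))
s(a) = (-117 + 2*a)*(a + 2*a*(13 + a)) (s(a) = (a + (a - 1*117))*(a + 2*a*(13 + a)) = (a + (a - 117))*(a + 2*a*(13 + a)) = (a + (-117 + a))*(a + 2*a*(13 + a)) = (-117 + 2*a)*(a + 2*a*(13 + a)))
s(365) + 308² = 365*(-3159 - 180*365 + 4*365²) + 308² = 365*(-3159 - 65700 + 4*133225) + 94864 = 365*(-3159 - 65700 + 532900) + 94864 = 365*464041 + 94864 = 169374965 + 94864 = 169469829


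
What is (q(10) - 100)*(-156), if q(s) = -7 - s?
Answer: 18252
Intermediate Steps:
(q(10) - 100)*(-156) = ((-7 - 1*10) - 100)*(-156) = ((-7 - 10) - 100)*(-156) = (-17 - 100)*(-156) = -117*(-156) = 18252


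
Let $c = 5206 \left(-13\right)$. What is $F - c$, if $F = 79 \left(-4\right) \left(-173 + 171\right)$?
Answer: $68310$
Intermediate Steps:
$F = 632$ ($F = \left(-316\right) \left(-2\right) = 632$)
$c = -67678$
$F - c = 632 - -67678 = 632 + 67678 = 68310$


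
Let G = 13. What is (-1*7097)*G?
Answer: -92261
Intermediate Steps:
(-1*7097)*G = -1*7097*13 = -7097*13 = -92261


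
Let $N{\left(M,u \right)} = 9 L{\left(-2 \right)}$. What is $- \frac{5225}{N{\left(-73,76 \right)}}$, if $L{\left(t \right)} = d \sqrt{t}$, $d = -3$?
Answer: $- \frac{5225 i \sqrt{2}}{54} \approx - 136.84 i$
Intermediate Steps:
$L{\left(t \right)} = - 3 \sqrt{t}$
$N{\left(M,u \right)} = - 27 i \sqrt{2}$ ($N{\left(M,u \right)} = 9 \left(- 3 \sqrt{-2}\right) = 9 \left(- 3 i \sqrt{2}\right) = - 27 i \sqrt{2}$)
$- \frac{5225}{N{\left(-73,76 \right)}} = - \frac{5225}{\left(-27\right) i \sqrt{2}} = - 5225 \frac{i \sqrt{2}}{54} = - \frac{5225 i \sqrt{2}}{54}$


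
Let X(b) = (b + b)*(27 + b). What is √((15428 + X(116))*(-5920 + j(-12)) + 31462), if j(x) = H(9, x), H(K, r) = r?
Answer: I*√288287466 ≈ 16979.0*I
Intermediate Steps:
j(x) = x
X(b) = 2*b*(27 + b) (X(b) = (2*b)*(27 + b) = 2*b*(27 + b))
√((15428 + X(116))*(-5920 + j(-12)) + 31462) = √((15428 + 2*116*(27 + 116))*(-5920 - 12) + 31462) = √((15428 + 2*116*143)*(-5932) + 31462) = √((15428 + 33176)*(-5932) + 31462) = √(48604*(-5932) + 31462) = √(-288318928 + 31462) = √(-288287466) = I*√288287466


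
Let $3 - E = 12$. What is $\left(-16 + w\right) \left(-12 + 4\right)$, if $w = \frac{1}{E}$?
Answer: $\frac{1160}{9} \approx 128.89$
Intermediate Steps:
$E = -9$ ($E = 3 - 12 = -9$)
$w = - \frac{1}{9}$ ($w = \frac{1}{-9} = - \frac{1}{9} \approx -0.11111$)
$\left(-16 + w\right) \left(-12 + 4\right) = \left(-16 - \frac{1}{9}\right) \left(-12 + 4\right) = \left(- \frac{145}{9}\right) \left(-8\right) = \frac{1160}{9}$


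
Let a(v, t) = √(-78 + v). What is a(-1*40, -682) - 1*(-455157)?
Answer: 455157 + I*√118 ≈ 4.5516e+5 + 10.863*I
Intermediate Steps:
a(-1*40, -682) - 1*(-455157) = √(-78 - 1*40) - 1*(-455157) = √(-78 - 40) + 455157 = √(-118) + 455157 = I*√118 + 455157 = 455157 + I*√118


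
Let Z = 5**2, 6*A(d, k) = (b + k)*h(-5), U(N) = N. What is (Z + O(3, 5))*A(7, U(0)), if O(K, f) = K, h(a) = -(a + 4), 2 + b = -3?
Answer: -70/3 ≈ -23.333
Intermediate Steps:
b = -5 (b = -2 - 3 = -5)
h(a) = -4 - a (h(a) = -(4 + a) = -4 - a)
A(d, k) = -5/6 + k/6 (A(d, k) = ((-5 + k)*(-4 - 1*(-5)))/6 = ((-5 + k)*(-4 + 5))/6 = ((-5 + k)*1)/6 = (-5 + k)/6 = -5/6 + k/6)
Z = 25
(Z + O(3, 5))*A(7, U(0)) = (25 + 3)*(-5/6 + (1/6)*0) = 28*(-5/6 + 0) = 28*(-5/6) = -70/3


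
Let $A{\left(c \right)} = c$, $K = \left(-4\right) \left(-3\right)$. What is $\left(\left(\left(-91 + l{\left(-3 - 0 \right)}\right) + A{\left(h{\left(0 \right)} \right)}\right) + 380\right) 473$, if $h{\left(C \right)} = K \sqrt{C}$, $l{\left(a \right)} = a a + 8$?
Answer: $144738$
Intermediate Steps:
$K = 12$
$l{\left(a \right)} = 8 + a^{2}$ ($l{\left(a \right)} = a^{2} + 8 = 8 + a^{2}$)
$h{\left(C \right)} = 12 \sqrt{C}$
$\left(\left(\left(-91 + l{\left(-3 - 0 \right)}\right) + A{\left(h{\left(0 \right)} \right)}\right) + 380\right) 473 = \left(\left(\left(-91 + \left(8 + \left(-3 - 0\right)^{2}\right)\right) + 12 \sqrt{0}\right) + 380\right) 473 = \left(\left(\left(-91 + \left(8 + \left(-3 + 0\right)^{2}\right)\right) + 12 \cdot 0\right) + 380\right) 473 = \left(\left(\left(-91 + \left(8 + \left(-3\right)^{2}\right)\right) + 0\right) + 380\right) 473 = \left(\left(\left(-91 + \left(8 + 9\right)\right) + 0\right) + 380\right) 473 = \left(\left(\left(-91 + 17\right) + 0\right) + 380\right) 473 = \left(\left(-74 + 0\right) + 380\right) 473 = \left(-74 + 380\right) 473 = 306 \cdot 473 = 144738$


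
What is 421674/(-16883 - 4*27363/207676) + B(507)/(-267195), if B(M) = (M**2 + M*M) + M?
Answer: -30003627126497/1115317531280 ≈ -26.901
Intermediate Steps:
B(M) = M + 2*M**2 (B(M) = (M**2 + M**2) + M = 2*M**2 + M = M + 2*M**2)
421674/(-16883 - 4*27363/207676) + B(507)/(-267195) = 421674/(-16883 - 4*27363/207676) + (507*(1 + 2*507))/(-267195) = 421674/(-16883 - 109452/207676) + (507*(1 + 1014))*(-1/267195) = 421674/(-16883 - 1*3909/7417) + (507*1015)*(-1/267195) = 421674/(-16883 - 3909/7417) + 514605*(-1/267195) = 421674/(-125225120/7417) - 34307/17813 = 421674*(-7417/125225120) - 34307/17813 = -1563778029/62612560 - 34307/17813 = -30003627126497/1115317531280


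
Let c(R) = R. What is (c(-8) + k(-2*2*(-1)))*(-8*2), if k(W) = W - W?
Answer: 128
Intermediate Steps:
k(W) = 0
(c(-8) + k(-2*2*(-1)))*(-8*2) = (-8 + 0)*(-8*2) = -8*(-16) = 128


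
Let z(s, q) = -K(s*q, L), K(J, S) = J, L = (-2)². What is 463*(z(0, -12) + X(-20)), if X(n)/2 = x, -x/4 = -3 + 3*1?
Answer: 0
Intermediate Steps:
L = 4
z(s, q) = -q*s (z(s, q) = -s*q = -q*s)
x = 0 (x = -4*(-3 + 3*1) = -4*(-3 + 3) = -4*0 = 0)
X(n) = 0 (X(n) = 2*0 = 0)
463*(z(0, -12) + X(-20)) = 463*(-1*(-12)*0 + 0) = 463*(0 + 0) = 463*0 = 0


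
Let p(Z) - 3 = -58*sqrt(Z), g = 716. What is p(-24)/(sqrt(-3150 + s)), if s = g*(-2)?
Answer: I*sqrt(4582)*(-3 + 116*I*sqrt(6))/4582 ≈ -4.1976 - 0.044319*I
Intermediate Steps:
s = -1432 (s = 716*(-2) = -1432)
p(Z) = 3 - 58*sqrt(Z)
p(-24)/(sqrt(-3150 + s)) = (3 - 116*I*sqrt(6))/(sqrt(-3150 - 1432)) = (3 - 116*I*sqrt(6))/(sqrt(-4582)) = (3 - 116*I*sqrt(6))/((I*sqrt(4582))) = (3 - 116*I*sqrt(6))*(-I*sqrt(4582)/4582) = -I*sqrt(4582)*(3 - 116*I*sqrt(6))/4582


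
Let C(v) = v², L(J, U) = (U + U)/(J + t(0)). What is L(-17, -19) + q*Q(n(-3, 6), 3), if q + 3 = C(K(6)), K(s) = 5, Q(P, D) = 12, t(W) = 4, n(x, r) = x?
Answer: 3470/13 ≈ 266.92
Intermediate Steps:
L(J, U) = 2*U/(4 + J) (L(J, U) = (U + U)/(J + 4) = (2*U)/(4 + J) = 2*U/(4 + J))
q = 22 (q = -3 + 5² = -3 + 25 = 22)
L(-17, -19) + q*Q(n(-3, 6), 3) = 2*(-19)/(4 - 17) + 22*12 = 2*(-19)/(-13) + 264 = 2*(-19)*(-1/13) + 264 = 38/13 + 264 = 3470/13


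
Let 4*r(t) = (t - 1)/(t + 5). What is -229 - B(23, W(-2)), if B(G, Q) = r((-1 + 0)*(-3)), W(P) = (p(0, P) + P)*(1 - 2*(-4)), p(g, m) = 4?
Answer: -3665/16 ≈ -229.06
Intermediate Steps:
W(P) = 36 + 9*P (W(P) = (4 + P)*(1 - 2*(-4)) = (4 + P)*(1 + 8) = (4 + P)*9 = 36 + 9*P)
r(t) = (-1 + t)/(4*(5 + t)) (r(t) = ((t - 1)/(t + 5))/4 = ((-1 + t)/(5 + t))/4 = (-1 + t)/(4*(5 + t)))
B(G, Q) = 1/16 (B(G, Q) = (-1 + (-1 + 0)*(-3))/(4*(5 + (-1 + 0)*(-3))) = (-1 - 1*(-3))/(4*(5 - 1*(-3))) = (-1 + 3)/(4*(5 + 3)) = (1/4)*2/8 = (1/4)*(1/8)*2 = 1/16)
-229 - B(23, W(-2)) = -229 - 1*1/16 = -229 - 1/16 = -3665/16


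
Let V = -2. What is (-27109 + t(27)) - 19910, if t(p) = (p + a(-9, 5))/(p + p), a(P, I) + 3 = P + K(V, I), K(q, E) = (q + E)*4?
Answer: -94037/2 ≈ -47019.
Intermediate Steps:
K(q, E) = 4*E + 4*q (K(q, E) = (E + q)*4 = 4*E + 4*q)
a(P, I) = -11 + P + 4*I (a(P, I) = -3 + (P + (4*I + 4*(-2))) = -3 + (P + (4*I - 8)) = -3 + (P + (-8 + 4*I)) = -3 + (-8 + P + 4*I) = -11 + P + 4*I)
t(p) = ½ (t(p) = (p + (-11 - 9 + 4*5))/(p + p) = (p + (-11 - 9 + 20))/((2*p)) = (p + 0)*(1/(2*p)) = p*(1/(2*p)) = ½)
(-27109 + t(27)) - 19910 = (-27109 + ½) - 19910 = -54217/2 - 19910 = -94037/2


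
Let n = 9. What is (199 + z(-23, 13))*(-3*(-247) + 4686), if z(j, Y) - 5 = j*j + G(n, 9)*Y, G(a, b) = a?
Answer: 4612950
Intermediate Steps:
z(j, Y) = 5 + j² + 9*Y (z(j, Y) = 5 + (j*j + 9*Y) = 5 + (j² + 9*Y) = 5 + j² + 9*Y)
(199 + z(-23, 13))*(-3*(-247) + 4686) = (199 + (5 + (-23)² + 9*13))*(-3*(-247) + 4686) = (199 + (5 + 529 + 117))*(741 + 4686) = (199 + 651)*5427 = 850*5427 = 4612950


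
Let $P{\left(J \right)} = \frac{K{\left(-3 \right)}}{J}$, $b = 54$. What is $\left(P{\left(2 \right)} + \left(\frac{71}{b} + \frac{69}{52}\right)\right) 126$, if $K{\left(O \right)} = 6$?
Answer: $\frac{55447}{78} \approx 710.86$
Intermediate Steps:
$P{\left(J \right)} = \frac{6}{J}$
$\left(P{\left(2 \right)} + \left(\frac{71}{b} + \frac{69}{52}\right)\right) 126 = \left(\frac{6}{2} + \left(\frac{71}{54} + \frac{69}{52}\right)\right) 126 = \left(6 \cdot \frac{1}{2} + \left(71 \cdot \frac{1}{54} + 69 \cdot \frac{1}{52}\right)\right) 126 = \left(3 + \left(\frac{71}{54} + \frac{69}{52}\right)\right) 126 = \left(3 + \frac{3709}{1404}\right) 126 = \frac{7921}{1404} \cdot 126 = \frac{55447}{78}$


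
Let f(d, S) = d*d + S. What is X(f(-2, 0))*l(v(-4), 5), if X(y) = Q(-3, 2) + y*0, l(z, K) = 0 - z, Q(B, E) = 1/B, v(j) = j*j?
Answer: 16/3 ≈ 5.3333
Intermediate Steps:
v(j) = j²
l(z, K) = -z
f(d, S) = S + d² (f(d, S) = d² + S = S + d²)
X(y) = -⅓ (X(y) = 1/(-3) + y*0 = -⅓ + 0 = -⅓)
X(f(-2, 0))*l(v(-4), 5) = -(-1)*(-4)²/3 = -(-1)*16/3 = -⅓*(-16) = 16/3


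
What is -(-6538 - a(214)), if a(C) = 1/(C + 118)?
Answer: 2170617/332 ≈ 6538.0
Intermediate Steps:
a(C) = 1/(118 + C)
-(-6538 - a(214)) = -(-6538 - 1/(118 + 214)) = -(-6538 - 1/332) = -1*(-2170617/332) = 2170617/332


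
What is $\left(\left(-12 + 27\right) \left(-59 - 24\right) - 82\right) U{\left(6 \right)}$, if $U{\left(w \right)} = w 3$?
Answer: $-23886$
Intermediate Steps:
$U{\left(w \right)} = 3 w$
$\left(\left(-12 + 27\right) \left(-59 - 24\right) - 82\right) U{\left(6 \right)} = \left(\left(-12 + 27\right) \left(-59 - 24\right) - 82\right) 3 \cdot 6 = \left(15 \left(-83\right) - 82\right) 18 = \left(-1245 - 82\right) 18 = \left(-1327\right) 18 = -23886$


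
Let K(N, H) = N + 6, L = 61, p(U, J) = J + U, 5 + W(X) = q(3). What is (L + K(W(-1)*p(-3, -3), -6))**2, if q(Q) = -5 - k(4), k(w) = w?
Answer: 22801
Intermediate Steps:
q(Q) = -9 (q(Q) = -5 - 1*4 = -5 - 4 = -9)
W(X) = -14 (W(X) = -5 - 9 = -14)
K(N, H) = 6 + N
(L + K(W(-1)*p(-3, -3), -6))**2 = (61 + (6 - 14*(-3 - 3)))**2 = (61 + (6 - 14*(-6)))**2 = (61 + (6 + 84))**2 = (61 + 90)**2 = 151**2 = 22801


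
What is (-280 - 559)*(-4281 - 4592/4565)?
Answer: 16400232523/4565 ≈ 3.5926e+6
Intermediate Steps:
(-280 - 559)*(-4281 - 4592/4565) = -839*(-4281 - 4592*1/4565) = -839*(-4281 - 4592/4565) = -839*(-19547357/4565) = 16400232523/4565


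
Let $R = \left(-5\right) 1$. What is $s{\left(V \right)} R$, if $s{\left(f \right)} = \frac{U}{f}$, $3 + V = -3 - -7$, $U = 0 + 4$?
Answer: $-20$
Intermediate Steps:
$U = 4$
$V = 1$ ($V = -3 - -4 = -3 + \left(-3 + 7\right) = -3 + 4 = 1$)
$s{\left(f \right)} = \frac{4}{f}$
$R = -5$
$s{\left(V \right)} R = \frac{4}{1} \left(-5\right) = 4 \cdot 1 \left(-5\right) = 4 \left(-5\right) = -20$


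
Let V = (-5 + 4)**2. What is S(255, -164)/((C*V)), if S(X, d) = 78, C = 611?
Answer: 6/47 ≈ 0.12766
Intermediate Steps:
V = 1 (V = (-1)**2 = 1)
S(255, -164)/((C*V)) = 78/((611*1)) = 78/611 = 78*(1/611) = 6/47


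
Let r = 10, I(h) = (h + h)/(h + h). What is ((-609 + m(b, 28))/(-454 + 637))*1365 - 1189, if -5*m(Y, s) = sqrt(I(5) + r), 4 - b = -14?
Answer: -349624/61 - 91*sqrt(11)/61 ≈ -5736.5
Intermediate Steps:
b = 18 (b = 4 - 1*(-14) = 4 + 14 = 18)
I(h) = 1 (I(h) = (2*h)/((2*h)) = (2*h)*(1/(2*h)) = 1)
m(Y, s) = -sqrt(11)/5 (m(Y, s) = -sqrt(1 + 10)/5 = -sqrt(11)/5)
((-609 + m(b, 28))/(-454 + 637))*1365 - 1189 = ((-609 - sqrt(11)/5)/(-454 + 637))*1365 - 1189 = ((-609 - sqrt(11)/5)/183)*1365 - 1189 = ((-609 - sqrt(11)/5)*(1/183))*1365 - 1189 = (-203/61 - sqrt(11)/915)*1365 - 1189 = (-277095/61 - 91*sqrt(11)/61) - 1189 = -349624/61 - 91*sqrt(11)/61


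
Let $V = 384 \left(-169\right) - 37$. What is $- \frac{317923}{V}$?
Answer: $\frac{317923}{64933} \approx 4.8962$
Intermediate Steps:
$V = -64933$ ($V = -64896 - 37 = -64933$)
$- \frac{317923}{V} = - \frac{317923}{-64933} = \left(-317923\right) \left(- \frac{1}{64933}\right) = \frac{317923}{64933}$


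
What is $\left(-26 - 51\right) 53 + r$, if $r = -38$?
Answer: $-4119$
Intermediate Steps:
$\left(-26 - 51\right) 53 + r = \left(-26 - 51\right) 53 - 38 = \left(-77\right) 53 - 38 = -4081 - 38 = -4119$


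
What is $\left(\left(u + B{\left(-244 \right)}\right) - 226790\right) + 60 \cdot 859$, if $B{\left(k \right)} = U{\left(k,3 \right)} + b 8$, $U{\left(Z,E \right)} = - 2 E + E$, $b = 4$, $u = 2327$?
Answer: $-172894$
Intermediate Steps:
$U{\left(Z,E \right)} = - E$
$B{\left(k \right)} = 29$ ($B{\left(k \right)} = \left(-1\right) 3 + 4 \cdot 8 = -3 + 32 = 29$)
$\left(\left(u + B{\left(-244 \right)}\right) - 226790\right) + 60 \cdot 859 = \left(\left(2327 + 29\right) - 226790\right) + 60 \cdot 859 = \left(2356 - 226790\right) + 51540 = -224434 + 51540 = -172894$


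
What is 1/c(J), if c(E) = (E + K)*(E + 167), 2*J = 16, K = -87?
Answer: -1/13825 ≈ -7.2333e-5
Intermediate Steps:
J = 8 (J = (1/2)*16 = 8)
c(E) = (-87 + E)*(167 + E) (c(E) = (E - 87)*(E + 167) = (-87 + E)*(167 + E))
1/c(J) = 1/(-14529 + 8**2 + 80*8) = 1/(-14529 + 64 + 640) = 1/(-13825) = -1/13825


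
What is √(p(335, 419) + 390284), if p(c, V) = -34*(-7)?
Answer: √390522 ≈ 624.92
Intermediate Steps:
p(c, V) = 238
√(p(335, 419) + 390284) = √(238 + 390284) = √390522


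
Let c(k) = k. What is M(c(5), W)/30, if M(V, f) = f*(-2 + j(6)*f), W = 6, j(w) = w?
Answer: 34/5 ≈ 6.8000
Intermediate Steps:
M(V, f) = f*(-2 + 6*f)
M(c(5), W)/30 = (2*6*(-1 + 3*6))/30 = (2*6*(-1 + 18))*(1/30) = (2*6*17)*(1/30) = 204*(1/30) = 34/5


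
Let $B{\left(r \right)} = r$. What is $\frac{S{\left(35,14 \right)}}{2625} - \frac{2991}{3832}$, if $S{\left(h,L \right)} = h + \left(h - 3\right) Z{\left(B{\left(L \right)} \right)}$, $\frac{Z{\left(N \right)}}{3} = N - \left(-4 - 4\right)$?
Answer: $\frac{375929}{10059000} \approx 0.037372$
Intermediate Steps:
$Z{\left(N \right)} = 24 + 3 N$ ($Z{\left(N \right)} = 3 \left(N - \left(-4 - 4\right)\right) = 3 \left(N - -8\right) = 3 \left(N + 8\right) = 3 \left(8 + N\right) = 24 + 3 N$)
$S{\left(h,L \right)} = h + \left(-3 + h\right) \left(24 + 3 L\right)$ ($S{\left(h,L \right)} = h + \left(h - 3\right) \left(24 + 3 L\right) = h + \left(-3 + h\right) \left(24 + 3 L\right)$)
$\frac{S{\left(35,14 \right)}}{2625} - \frac{2991}{3832} = \frac{-72 + 35 - 126 + 3 \cdot 35 \left(8 + 14\right)}{2625} - \frac{2991}{3832} = \left(-72 + 35 - 126 + 3 \cdot 35 \cdot 22\right) \frac{1}{2625} - \frac{2991}{3832} = \left(-72 + 35 - 126 + 2310\right) \frac{1}{2625} - \frac{2991}{3832} = 2147 \cdot \frac{1}{2625} - \frac{2991}{3832} = \frac{2147}{2625} - \frac{2991}{3832} = \frac{375929}{10059000}$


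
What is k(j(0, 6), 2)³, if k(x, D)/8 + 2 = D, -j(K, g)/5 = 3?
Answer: 0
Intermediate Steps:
j(K, g) = -15 (j(K, g) = -5*3 = -15)
k(x, D) = -16 + 8*D
k(j(0, 6), 2)³ = (-16 + 8*2)³ = (-16 + 16)³ = 0³ = 0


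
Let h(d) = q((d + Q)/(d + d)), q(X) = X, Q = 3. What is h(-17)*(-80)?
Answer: -560/17 ≈ -32.941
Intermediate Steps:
h(d) = (3 + d)/(2*d) (h(d) = (d + 3)/(d + d) = (3 + d)/((2*d)) = (3 + d)*(1/(2*d)) = (3 + d)/(2*d))
h(-17)*(-80) = ((½)*(3 - 17)/(-17))*(-80) = ((½)*(-1/17)*(-14))*(-80) = (7/17)*(-80) = -560/17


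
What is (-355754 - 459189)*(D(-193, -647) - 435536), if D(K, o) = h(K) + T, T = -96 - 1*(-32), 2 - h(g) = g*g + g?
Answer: 385186068722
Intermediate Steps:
h(g) = 2 - g - g² (h(g) = 2 - (g*g + g) = 2 - (g² + g) = 2 - (g + g²) = 2 + (-g - g²) = 2 - g - g²)
T = -64 (T = -96 + 32 = -64)
D(K, o) = -62 - K - K² (D(K, o) = (2 - K - K²) - 64 = -62 - K - K²)
(-355754 - 459189)*(D(-193, -647) - 435536) = (-355754 - 459189)*((-62 - 1*(-193) - 1*(-193)²) - 435536) = -814943*((-62 + 193 - 1*37249) - 435536) = -814943*((-62 + 193 - 37249) - 435536) = -814943*(-37118 - 435536) = -814943*(-472654) = 385186068722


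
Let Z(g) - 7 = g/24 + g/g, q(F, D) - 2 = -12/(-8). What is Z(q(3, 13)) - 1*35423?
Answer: -1699913/48 ≈ -35415.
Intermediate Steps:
q(F, D) = 7/2 (q(F, D) = 2 - 12/(-8) = 2 - 12*(-⅛) = 2 + 3/2 = 7/2)
Z(g) = 8 + g/24 (Z(g) = 7 + (g/24 + g/g) = 7 + (g*(1/24) + 1) = 7 + (g/24 + 1) = 7 + (1 + g/24) = 8 + g/24)
Z(q(3, 13)) - 1*35423 = (8 + (1/24)*(7/2)) - 1*35423 = (8 + 7/48) - 35423 = 391/48 - 35423 = -1699913/48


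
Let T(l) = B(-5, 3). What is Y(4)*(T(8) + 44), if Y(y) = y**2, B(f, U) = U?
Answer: 752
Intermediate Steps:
T(l) = 3
Y(4)*(T(8) + 44) = 4**2*(3 + 44) = 16*47 = 752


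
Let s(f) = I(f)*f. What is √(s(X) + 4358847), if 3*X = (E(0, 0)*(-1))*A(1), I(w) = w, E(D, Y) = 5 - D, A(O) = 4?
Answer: √39230023/3 ≈ 2087.8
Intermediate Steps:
X = -20/3 (X = (((5 - 1*0)*(-1))*4)/3 = (((5 + 0)*(-1))*4)/3 = ((5*(-1))*4)/3 = (-5*4)/3 = (⅓)*(-20) = -20/3 ≈ -6.6667)
s(f) = f² (s(f) = f*f = f²)
√(s(X) + 4358847) = √((-20/3)² + 4358847) = √(400/9 + 4358847) = √(39230023/9) = √39230023/3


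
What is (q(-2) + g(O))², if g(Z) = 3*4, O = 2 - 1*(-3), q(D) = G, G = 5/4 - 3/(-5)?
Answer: 76729/400 ≈ 191.82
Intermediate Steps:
G = 37/20 (G = 5*(¼) - 3*(-⅕) = 5/4 + ⅗ = 37/20 ≈ 1.8500)
q(D) = 37/20
O = 5 (O = 2 + 3 = 5)
g(Z) = 12
(q(-2) + g(O))² = (37/20 + 12)² = (277/20)² = 76729/400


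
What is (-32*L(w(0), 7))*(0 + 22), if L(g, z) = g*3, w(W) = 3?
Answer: -6336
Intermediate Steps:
L(g, z) = 3*g
(-32*L(w(0), 7))*(0 + 22) = (-96*3)*(0 + 22) = -32*9*22 = -288*22 = -6336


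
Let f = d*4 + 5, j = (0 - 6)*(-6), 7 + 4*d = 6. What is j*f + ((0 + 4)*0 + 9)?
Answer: 153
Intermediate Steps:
d = -¼ (d = -7/4 + (¼)*6 = -7/4 + 3/2 = -¼ ≈ -0.25000)
j = 36 (j = -6*(-6) = 36)
f = 4 (f = -¼*4 + 5 = -1 + 5 = 4)
j*f + ((0 + 4)*0 + 9) = 36*4 + ((0 + 4)*0 + 9) = 144 + (4*0 + 9) = 144 + (0 + 9) = 144 + 9 = 153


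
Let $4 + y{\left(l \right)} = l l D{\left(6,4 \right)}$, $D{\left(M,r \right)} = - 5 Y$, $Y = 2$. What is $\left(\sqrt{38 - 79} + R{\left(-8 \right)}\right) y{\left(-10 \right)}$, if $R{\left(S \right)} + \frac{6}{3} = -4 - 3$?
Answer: $9036 - 1004 i \sqrt{41} \approx 9036.0 - 6428.7 i$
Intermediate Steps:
$D{\left(M,r \right)} = -10$ ($D{\left(M,r \right)} = \left(-5\right) 2 = -10$)
$R{\left(S \right)} = -9$ ($R{\left(S \right)} = -2 - 7 = -9$)
$y{\left(l \right)} = -4 - 10 l^{2}$ ($y{\left(l \right)} = -4 + l l \left(-10\right) = -4 + l^{2} \left(-10\right) = -4 - 10 l^{2}$)
$\left(\sqrt{38 - 79} + R{\left(-8 \right)}\right) y{\left(-10 \right)} = \left(\sqrt{38 - 79} - 9\right) \left(-4 - 10 \left(-10\right)^{2}\right) = \left(\sqrt{-41} - 9\right) \left(-4 - 1000\right) = \left(i \sqrt{41} - 9\right) \left(-4 - 1000\right) = \left(-9 + i \sqrt{41}\right) \left(-1004\right) = 9036 - 1004 i \sqrt{41}$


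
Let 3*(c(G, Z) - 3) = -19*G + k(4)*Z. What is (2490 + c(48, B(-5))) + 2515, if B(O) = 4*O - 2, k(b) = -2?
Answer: 14156/3 ≈ 4718.7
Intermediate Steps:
B(O) = -2 + 4*O
c(G, Z) = 3 - 19*G/3 - 2*Z/3 (c(G, Z) = 3 + (-19*G - 2*Z)/3 = 3 + (-19*G/3 - 2*Z/3) = 3 - 19*G/3 - 2*Z/3)
(2490 + c(48, B(-5))) + 2515 = (2490 + (3 - 19/3*48 - 2*(-2 + 4*(-5))/3)) + 2515 = (2490 + (3 - 304 - 2*(-2 - 20)/3)) + 2515 = (2490 + (3 - 304 - 2/3*(-22))) + 2515 = (2490 + (3 - 304 + 44/3)) + 2515 = (2490 - 859/3) + 2515 = 6611/3 + 2515 = 14156/3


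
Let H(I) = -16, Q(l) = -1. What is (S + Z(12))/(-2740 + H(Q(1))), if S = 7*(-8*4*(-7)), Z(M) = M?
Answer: -395/689 ≈ -0.57329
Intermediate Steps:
S = 1568 (S = 7*(-32*(-7)) = 7*224 = 1568)
(S + Z(12))/(-2740 + H(Q(1))) = (1568 + 12)/(-2740 - 16) = 1580/(-2756) = 1580*(-1/2756) = -395/689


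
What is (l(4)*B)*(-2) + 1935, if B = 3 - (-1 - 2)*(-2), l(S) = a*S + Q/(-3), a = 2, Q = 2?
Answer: 1979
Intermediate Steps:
l(S) = -2/3 + 2*S (l(S) = 2*S + 2/(-3) = 2*S + 2*(-1/3) = 2*S - 2/3 = -2/3 + 2*S)
B = -3 (B = 3 - (-3)*(-2) = 3 - 1*6 = 3 - 6 = -3)
(l(4)*B)*(-2) + 1935 = ((-2/3 + 2*4)*(-3))*(-2) + 1935 = ((-2/3 + 8)*(-3))*(-2) + 1935 = ((22/3)*(-3))*(-2) + 1935 = -22*(-2) + 1935 = 44 + 1935 = 1979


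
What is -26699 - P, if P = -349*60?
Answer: -5759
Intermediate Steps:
P = -20940
-26699 - P = -26699 - 1*(-20940) = -26699 + 20940 = -5759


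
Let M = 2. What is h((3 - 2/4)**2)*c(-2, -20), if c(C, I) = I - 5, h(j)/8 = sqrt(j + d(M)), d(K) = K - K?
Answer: -500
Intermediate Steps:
d(K) = 0
h(j) = 8*sqrt(j) (h(j) = 8*sqrt(j + 0) = 8*sqrt(j))
c(C, I) = -5 + I
h((3 - 2/4)**2)*c(-2, -20) = (8*sqrt((3 - 2/4)**2))*(-5 - 20) = (8*sqrt((3 - 2*1/4)**2))*(-25) = (8*sqrt((3 - 1/2)**2))*(-25) = (8*sqrt((5/2)**2))*(-25) = (8*sqrt(25/4))*(-25) = (8*(5/2))*(-25) = 20*(-25) = -500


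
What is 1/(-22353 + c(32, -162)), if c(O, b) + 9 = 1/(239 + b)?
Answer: -77/1721873 ≈ -4.4719e-5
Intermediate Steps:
c(O, b) = -9 + 1/(239 + b)
1/(-22353 + c(32, -162)) = 1/(-22353 + (-2150 - 9*(-162))/(239 - 162)) = 1/(-22353 + (-2150 + 1458)/77) = 1/(-22353 + (1/77)*(-692)) = 1/(-22353 - 692/77) = 1/(-1721873/77) = -77/1721873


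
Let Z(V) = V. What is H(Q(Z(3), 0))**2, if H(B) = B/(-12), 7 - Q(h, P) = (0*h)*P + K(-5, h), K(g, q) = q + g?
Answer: 9/16 ≈ 0.56250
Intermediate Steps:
K(g, q) = g + q
Q(h, P) = 12 - h (Q(h, P) = 7 - ((0*h)*P + (-5 + h)) = 7 - (0*P + (-5 + h)) = 7 - (0 + (-5 + h)) = 7 - (-5 + h) = 7 + (5 - h) = 12 - h)
H(B) = -B/12 (H(B) = B*(-1/12) = -B/12)
H(Q(Z(3), 0))**2 = (-(12 - 1*3)/12)**2 = (-(12 - 3)/12)**2 = (-1/12*9)**2 = (-3/4)**2 = 9/16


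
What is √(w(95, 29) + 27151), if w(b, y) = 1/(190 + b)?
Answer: 2*√551335065/285 ≈ 164.78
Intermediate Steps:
√(w(95, 29) + 27151) = √(1/(190 + 95) + 27151) = √(1/285 + 27151) = √(7738036/285) = 2*√551335065/285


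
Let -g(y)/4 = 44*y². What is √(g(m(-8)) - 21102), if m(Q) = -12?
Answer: I*√46446 ≈ 215.51*I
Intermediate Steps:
g(y) = -176*y²
√(g(m(-8)) - 21102) = √(-176*(-12)² - 21102) = √(-176*144 - 21102) = √(-25344 - 21102) = √(-46446) = I*√46446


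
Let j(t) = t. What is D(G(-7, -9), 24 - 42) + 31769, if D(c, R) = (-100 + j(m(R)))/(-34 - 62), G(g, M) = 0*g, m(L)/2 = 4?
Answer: 762479/24 ≈ 31770.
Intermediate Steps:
m(L) = 8 (m(L) = 2*4 = 8)
G(g, M) = 0
D(c, R) = 23/24 (D(c, R) = (-100 + 8)/(-34 - 62) = -92/(-96) = -92*(-1/96) = 23/24)
D(G(-7, -9), 24 - 42) + 31769 = 23/24 + 31769 = 762479/24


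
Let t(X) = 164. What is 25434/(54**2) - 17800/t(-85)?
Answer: -73663/738 ≈ -99.814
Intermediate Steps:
25434/(54**2) - 17800/t(-85) = 25434/(54**2) - 17800/164 = 25434/2916 - 17800*1/164 = 25434*(1/2916) - 4450/41 = 157/18 - 4450/41 = -73663/738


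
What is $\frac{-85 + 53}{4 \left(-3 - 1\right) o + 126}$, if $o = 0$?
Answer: $- \frac{16}{63} \approx -0.25397$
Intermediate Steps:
$\frac{-85 + 53}{4 \left(-3 - 1\right) o + 126} = \frac{-85 + 53}{4 \left(-3 - 1\right) 0 + 126} = \frac{1}{4 \left(-4\right) 0 + 126} \left(-32\right) = \frac{1}{\left(-16\right) 0 + 126} \left(-32\right) = \frac{1}{0 + 126} \left(-32\right) = \frac{1}{126} \left(-32\right) = - \frac{16}{63}$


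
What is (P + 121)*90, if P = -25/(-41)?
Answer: 448740/41 ≈ 10945.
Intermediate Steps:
P = 25/41 (P = -25*(-1/41) = 25/41 ≈ 0.60976)
(P + 121)*90 = (25/41 + 121)*90 = (4986/41)*90 = 448740/41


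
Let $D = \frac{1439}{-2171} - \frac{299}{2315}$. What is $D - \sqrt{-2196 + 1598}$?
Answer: $- \frac{3980414}{5025865} - i \sqrt{598} \approx -0.79199 - 24.454 i$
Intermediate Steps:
$D = - \frac{3980414}{5025865}$ ($D = 1439 \left(- \frac{1}{2171}\right) - \frac{299}{2315} = - \frac{1439}{2171} - \frac{299}{2315} = - \frac{3980414}{5025865} \approx -0.79199$)
$D - \sqrt{-2196 + 1598} = - \frac{3980414}{5025865} - \sqrt{-2196 + 1598} = - \frac{3980414}{5025865} - \sqrt{-598} = - \frac{3980414}{5025865} - i \sqrt{598}$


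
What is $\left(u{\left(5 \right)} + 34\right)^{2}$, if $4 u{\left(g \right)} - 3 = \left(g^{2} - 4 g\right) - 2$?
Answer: $\frac{5041}{4} \approx 1260.3$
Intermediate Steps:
$u{\left(g \right)} = \frac{1}{4} - g + \frac{g^{2}}{4}$ ($u{\left(g \right)} = \frac{3}{4} + \frac{\left(g^{2} - 4 g\right) - 2}{4} = \frac{3}{4} + \frac{-2 + g^{2} - 4 g}{4} = \frac{3}{4} - \left(\frac{1}{2} + g - \frac{g^{2}}{4}\right) = \frac{1}{4} - g + \frac{g^{2}}{4}$)
$\left(u{\left(5 \right)} + 34\right)^{2} = \left(\left(\frac{1}{4} - 5 + \frac{5^{2}}{4}\right) + 34\right)^{2} = \left(\left(\frac{1}{4} - 5 + \frac{1}{4} \cdot 25\right) + 34\right)^{2} = \left(\left(\frac{1}{4} - 5 + \frac{25}{4}\right) + 34\right)^{2} = \left(\frac{3}{2} + 34\right)^{2} = \left(\frac{71}{2}\right)^{2} = \frac{5041}{4}$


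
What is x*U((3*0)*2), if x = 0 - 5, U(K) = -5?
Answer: 25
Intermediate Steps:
x = -5
x*U((3*0)*2) = -5*(-5) = 25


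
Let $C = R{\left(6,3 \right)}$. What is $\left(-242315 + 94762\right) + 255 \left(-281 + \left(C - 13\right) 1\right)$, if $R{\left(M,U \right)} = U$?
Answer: $-221758$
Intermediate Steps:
$C = 3$
$\left(-242315 + 94762\right) + 255 \left(-281 + \left(C - 13\right) 1\right) = \left(-242315 + 94762\right) + 255 \left(-281 + \left(3 - 13\right) 1\right) = -147553 + 255 \left(-281 + \left(3 - 13\right) 1\right) = -147553 + 255 \left(-281 - 10\right) = -147553 + 255 \left(-291\right) = -147553 - 74205 = -221758$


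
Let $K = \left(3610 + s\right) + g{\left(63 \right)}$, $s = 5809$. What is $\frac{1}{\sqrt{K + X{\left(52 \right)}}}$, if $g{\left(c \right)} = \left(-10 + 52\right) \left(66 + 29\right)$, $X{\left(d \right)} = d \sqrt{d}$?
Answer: $\frac{1}{\sqrt{13409 + 104 \sqrt{13}}} \approx 0.0085175$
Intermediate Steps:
$X{\left(d \right)} = d^{\frac{3}{2}}$
$g{\left(c \right)} = 3990$ ($g{\left(c \right)} = 42 \cdot 95 = 3990$)
$K = 13409$ ($K = \left(3610 + 5809\right) + 3990 = 9419 + 3990 = 13409$)
$\frac{1}{\sqrt{K + X{\left(52 \right)}}} = \frac{1}{\sqrt{13409 + 52^{\frac{3}{2}}}} = \frac{1}{\sqrt{13409 + 104 \sqrt{13}}}$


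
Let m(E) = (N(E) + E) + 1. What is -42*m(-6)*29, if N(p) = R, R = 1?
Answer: 4872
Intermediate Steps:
N(p) = 1
m(E) = 2 + E (m(E) = (1 + E) + 1 = 2 + E)
-42*m(-6)*29 = -42*(2 - 6)*29 = -42*(-4)*29 = 168*29 = 4872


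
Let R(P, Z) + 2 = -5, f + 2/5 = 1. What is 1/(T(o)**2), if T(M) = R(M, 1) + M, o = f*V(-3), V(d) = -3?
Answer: 25/1936 ≈ 0.012913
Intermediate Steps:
f = 3/5 (f = -2/5 + 1 = 3/5 ≈ 0.60000)
R(P, Z) = -7 (R(P, Z) = -2 - 5 = -7)
o = -9/5 (o = (3/5)*(-3) = -9/5 ≈ -1.8000)
T(M) = -7 + M
1/(T(o)**2) = 1/((-7 - 9/5)**2) = 1/((-44/5)**2) = 1/(1936/25) = 25/1936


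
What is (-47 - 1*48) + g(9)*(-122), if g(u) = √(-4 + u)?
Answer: -95 - 122*√5 ≈ -367.80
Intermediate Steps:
(-47 - 1*48) + g(9)*(-122) = (-47 - 1*48) + √(-4 + 9)*(-122) = (-47 - 48) + √5*(-122) = -95 - 122*√5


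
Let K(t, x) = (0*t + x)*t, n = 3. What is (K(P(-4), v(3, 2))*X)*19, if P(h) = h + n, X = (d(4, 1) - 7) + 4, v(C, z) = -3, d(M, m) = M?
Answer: 57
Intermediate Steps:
X = 1 (X = (4 - 7) + 4 = -3 + 4 = 1)
P(h) = 3 + h (P(h) = h + 3 = 3 + h)
K(t, x) = t*x (K(t, x) = (0 + x)*t = x*t = t*x)
(K(P(-4), v(3, 2))*X)*19 = (((3 - 4)*(-3))*1)*19 = (-1*(-3)*1)*19 = (3*1)*19 = 3*19 = 57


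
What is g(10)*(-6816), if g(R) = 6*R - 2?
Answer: -395328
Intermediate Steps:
g(R) = -2 + 6*R
g(10)*(-6816) = (-2 + 6*10)*(-6816) = (-2 + 60)*(-6816) = 58*(-6816) = -395328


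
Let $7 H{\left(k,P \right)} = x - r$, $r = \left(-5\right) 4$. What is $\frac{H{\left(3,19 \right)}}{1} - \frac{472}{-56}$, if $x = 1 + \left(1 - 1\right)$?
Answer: $\frac{80}{7} \approx 11.429$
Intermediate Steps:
$x = 1$ ($x = 1 + \left(1 - 1\right) = 1 + 0 = 1$)
$r = -20$
$H{\left(k,P \right)} = 3$ ($H{\left(k,P \right)} = \frac{1 - -20}{7} = \frac{1 + 20}{7} = \frac{1}{7} \cdot 21 = 3$)
$\frac{H{\left(3,19 \right)}}{1} - \frac{472}{-56} = \frac{3}{1} - \frac{472}{-56} = 3 \cdot 1 - - \frac{59}{7} = 3 + \frac{59}{7} = \frac{80}{7}$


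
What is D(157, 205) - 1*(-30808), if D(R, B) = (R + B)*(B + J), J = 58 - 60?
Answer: 104294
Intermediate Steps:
J = -2
D(R, B) = (-2 + B)*(B + R) (D(R, B) = (R + B)*(B - 2) = (B + R)*(-2 + B) = (-2 + B)*(B + R))
D(157, 205) - 1*(-30808) = (205**2 - 2*205 - 2*157 + 205*157) - 1*(-30808) = (42025 - 410 - 314 + 32185) + 30808 = 73486 + 30808 = 104294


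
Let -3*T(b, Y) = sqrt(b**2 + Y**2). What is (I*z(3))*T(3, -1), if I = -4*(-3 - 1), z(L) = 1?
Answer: -16*sqrt(10)/3 ≈ -16.865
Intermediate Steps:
I = 16 (I = -4*(-4) = 16)
T(b, Y) = -sqrt(Y**2 + b**2)/3 (T(b, Y) = -sqrt(b**2 + Y**2)/3 = -sqrt(Y**2 + b**2)/3)
(I*z(3))*T(3, -1) = (16*1)*(-sqrt((-1)**2 + 3**2)/3) = 16*(-sqrt(1 + 9)/3) = 16*(-sqrt(10)/3) = -16*sqrt(10)/3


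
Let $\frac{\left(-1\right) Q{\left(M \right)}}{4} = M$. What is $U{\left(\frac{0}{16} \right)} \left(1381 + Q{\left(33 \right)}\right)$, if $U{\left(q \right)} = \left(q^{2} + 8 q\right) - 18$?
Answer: $-22482$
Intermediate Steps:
$Q{\left(M \right)} = - 4 M$
$U{\left(q \right)} = -18 + q^{2} + 8 q$
$U{\left(\frac{0}{16} \right)} \left(1381 + Q{\left(33 \right)}\right) = \left(-18 + \left(\frac{0}{16}\right)^{2} + 8 \cdot \frac{0}{16}\right) \left(1381 - 132\right) = \left(-18 + \left(0 \cdot \frac{1}{16}\right)^{2} + 8 \cdot 0 \cdot \frac{1}{16}\right) \left(1381 - 132\right) = \left(-18 + 0^{2} + 8 \cdot 0\right) 1249 = \left(-18 + 0 + 0\right) 1249 = \left(-18\right) 1249 = -22482$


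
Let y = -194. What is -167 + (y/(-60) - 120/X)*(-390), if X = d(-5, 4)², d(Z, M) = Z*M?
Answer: -1311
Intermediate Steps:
d(Z, M) = M*Z
X = 400 (X = (4*(-5))² = (-20)² = 400)
-167 + (y/(-60) - 120/X)*(-390) = -167 + (-194/(-60) - 120/400)*(-390) = -167 + (-194*(-1/60) - 120*1/400)*(-390) = -167 + (97/30 - 3/10)*(-390) = -167 + (44/15)*(-390) = -167 - 1144 = -1311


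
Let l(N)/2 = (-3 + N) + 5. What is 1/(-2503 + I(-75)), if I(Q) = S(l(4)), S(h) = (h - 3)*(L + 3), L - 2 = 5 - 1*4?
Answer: -1/2449 ≈ -0.00040833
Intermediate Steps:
L = 3 (L = 2 + (5 - 1*4) = 2 + (5 - 4) = 2 + 1 = 3)
l(N) = 4 + 2*N (l(N) = 2*((-3 + N) + 5) = 2*(2 + N) = 4 + 2*N)
S(h) = -18 + 6*h (S(h) = (h - 3)*(3 + 3) = (-3 + h)*6 = -18 + 6*h)
I(Q) = 54 (I(Q) = -18 + 6*(4 + 2*4) = -18 + 6*(4 + 8) = -18 + 6*12 = -18 + 72 = 54)
1/(-2503 + I(-75)) = 1/(-2503 + 54) = 1/(-2449) = -1/2449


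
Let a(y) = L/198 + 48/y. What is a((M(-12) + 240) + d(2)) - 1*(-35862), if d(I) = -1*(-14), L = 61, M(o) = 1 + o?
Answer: 63906985/1782 ≈ 35863.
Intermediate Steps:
d(I) = 14
a(y) = 61/198 + 48/y
a((M(-12) + 240) + d(2)) - 1*(-35862) = (61/198 + 48/(((1 - 12) + 240) + 14)) - 1*(-35862) = (61/198 + 48/((-11 + 240) + 14)) + 35862 = (61/198 + 48/(229 + 14)) + 35862 = (61/198 + 48/243) + 35862 = (61/198 + 48*(1/243)) + 35862 = (61/198 + 16/81) + 35862 = 901/1782 + 35862 = 63906985/1782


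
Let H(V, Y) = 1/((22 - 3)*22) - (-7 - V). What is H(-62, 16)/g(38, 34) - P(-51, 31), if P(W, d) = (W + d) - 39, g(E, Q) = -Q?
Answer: 861497/14212 ≈ 60.618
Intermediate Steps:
H(V, Y) = 2927/418 + V (H(V, Y) = (1/22)/19 + (7 + V) = (1/19)*(1/22) + (7 + V) = 1/418 + (7 + V) = 2927/418 + V)
P(W, d) = -39 + W + d
H(-62, 16)/g(38, 34) - P(-51, 31) = (2927/418 - 62)/((-1*34)) - (-39 - 51 + 31) = -22989/418/(-34) - 1*(-59) = -22989/418*(-1/34) + 59 = 22989/14212 + 59 = 861497/14212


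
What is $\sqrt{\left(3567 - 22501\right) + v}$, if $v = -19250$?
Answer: $2 i \sqrt{9546} \approx 195.41 i$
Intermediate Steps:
$\sqrt{\left(3567 - 22501\right) + v} = \sqrt{\left(3567 - 22501\right) - 19250} = \sqrt{-18934 - 19250} = \sqrt{-38184} = 2 i \sqrt{9546}$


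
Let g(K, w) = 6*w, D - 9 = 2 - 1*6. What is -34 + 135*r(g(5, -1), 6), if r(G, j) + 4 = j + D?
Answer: 911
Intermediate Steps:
D = 5 (D = 9 + (2 - 1*6) = 9 + (2 - 6) = 9 - 4 = 5)
r(G, j) = 1 + j (r(G, j) = -4 + (j + 5) = -4 + (5 + j) = 1 + j)
-34 + 135*r(g(5, -1), 6) = -34 + 135*(1 + 6) = -34 + 135*7 = -34 + 945 = 911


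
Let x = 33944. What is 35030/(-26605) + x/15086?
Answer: 37461754/40136303 ≈ 0.93336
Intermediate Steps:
35030/(-26605) + x/15086 = 35030/(-26605) + 33944/15086 = 35030*(-1/26605) + 33944*(1/15086) = -7006/5321 + 16972/7543 = 37461754/40136303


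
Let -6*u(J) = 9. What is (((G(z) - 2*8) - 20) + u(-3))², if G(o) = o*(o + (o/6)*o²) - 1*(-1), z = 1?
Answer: 11236/9 ≈ 1248.4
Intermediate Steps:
u(J) = -3/2 (u(J) = -⅙*9 = -3/2)
G(o) = 1 + o*(o + o³/6) (G(o) = o*(o + (o*(⅙))*o²) + 1 = o*(o + (o/6)*o²) + 1 = o*(o + o³/6) + 1 = 1 + o*(o + o³/6))
(((G(z) - 2*8) - 20) + u(-3))² = ((((1 + 1² + (⅙)*1⁴) - 2*8) - 20) - 3/2)² = ((((1 + 1 + (⅙)*1) - 16) - 20) - 3/2)² = ((((1 + 1 + ⅙) - 16) - 20) - 3/2)² = (((13/6 - 16) - 20) - 3/2)² = ((-83/6 - 20) - 3/2)² = (-203/6 - 3/2)² = (-106/3)² = 11236/9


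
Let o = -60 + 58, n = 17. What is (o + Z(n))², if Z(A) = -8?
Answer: 100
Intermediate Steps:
o = -2
(o + Z(n))² = (-2 - 8)² = (-10)² = 100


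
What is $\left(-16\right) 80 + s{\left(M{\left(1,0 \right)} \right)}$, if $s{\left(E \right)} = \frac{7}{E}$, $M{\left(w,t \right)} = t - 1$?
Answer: $-1287$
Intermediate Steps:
$M{\left(w,t \right)} = -1 + t$ ($M{\left(w,t \right)} = t - 1 = -1 + t$)
$\left(-16\right) 80 + s{\left(M{\left(1,0 \right)} \right)} = \left(-16\right) 80 + \frac{7}{-1 + 0} = -1280 + \frac{7}{-1} = -1280 + 7 \left(-1\right) = -1280 - 7 = -1287$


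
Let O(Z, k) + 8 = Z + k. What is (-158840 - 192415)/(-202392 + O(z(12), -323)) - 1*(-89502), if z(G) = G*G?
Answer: 18131576913/202579 ≈ 89504.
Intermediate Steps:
z(G) = G²
O(Z, k) = -8 + Z + k (O(Z, k) = -8 + (Z + k) = -8 + Z + k)
(-158840 - 192415)/(-202392 + O(z(12), -323)) - 1*(-89502) = (-158840 - 192415)/(-202392 + (-8 + 12² - 323)) - 1*(-89502) = -351255/(-202392 + (-8 + 144 - 323)) + 89502 = -351255/(-202392 - 187) + 89502 = -351255/(-202579) + 89502 = -351255*(-1/202579) + 89502 = 351255/202579 + 89502 = 18131576913/202579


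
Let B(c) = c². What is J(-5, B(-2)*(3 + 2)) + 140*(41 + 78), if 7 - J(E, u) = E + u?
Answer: 16652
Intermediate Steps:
J(E, u) = 7 - E - u (J(E, u) = 7 - (E + u) = 7 + (-E - u) = 7 - E - u)
J(-5, B(-2)*(3 + 2)) + 140*(41 + 78) = (7 - 1*(-5) - (-2)²*(3 + 2)) + 140*(41 + 78) = (7 + 5 - 4*5) + 140*119 = (7 + 5 - 1*20) + 16660 = (7 + 5 - 20) + 16660 = -8 + 16660 = 16652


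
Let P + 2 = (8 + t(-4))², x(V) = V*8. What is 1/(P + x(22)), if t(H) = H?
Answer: 1/190 ≈ 0.0052632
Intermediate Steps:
x(V) = 8*V
P = 14 (P = -2 + (8 - 4)² = -2 + 4² = -2 + 16 = 14)
1/(P + x(22)) = 1/(14 + 8*22) = 1/(14 + 176) = 1/190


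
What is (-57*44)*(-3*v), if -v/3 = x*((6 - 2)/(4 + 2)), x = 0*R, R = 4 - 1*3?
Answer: 0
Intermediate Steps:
R = 1 (R = 4 - 3 = 1)
x = 0 (x = 0*1 = 0)
v = 0 (v = -0*(6 - 2)/(4 + 2) = -0*4/6 = -0*4*(1/6) = -0*2/3 = -3*0 = 0)
(-57*44)*(-3*v) = (-57*44)*(-3*0) = -2508*0 = 0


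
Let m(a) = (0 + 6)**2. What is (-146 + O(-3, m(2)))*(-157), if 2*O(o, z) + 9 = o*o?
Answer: 22922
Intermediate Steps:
m(a) = 36 (m(a) = 6**2 = 36)
O(o, z) = -9/2 + o**2/2 (O(o, z) = -9/2 + (o*o)/2 = -9/2 + o**2/2)
(-146 + O(-3, m(2)))*(-157) = (-146 + (-9/2 + (1/2)*(-3)**2))*(-157) = (-146 + (-9/2 + (1/2)*9))*(-157) = (-146 + (-9/2 + 9/2))*(-157) = (-146 + 0)*(-157) = -146*(-157) = 22922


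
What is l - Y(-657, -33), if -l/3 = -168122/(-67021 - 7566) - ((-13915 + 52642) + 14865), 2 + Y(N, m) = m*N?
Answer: 10374323573/74587 ≈ 1.3909e+5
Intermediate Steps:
Y(N, m) = -2 + N*m (Y(N, m) = -2 + m*N = -2 + N*m)
l = 11991295146/74587 (l = -3*(-168122/(-67021 - 7566) - ((-13915 + 52642) + 14865)) = -3*(-168122/(-74587) - (38727 + 14865)) = -3*(-168122*(-1/74587) - 1*53592) = -3*(168122/74587 - 53592) = -3*(-3997098382/74587) = 11991295146/74587 ≈ 1.6077e+5)
l - Y(-657, -33) = 11991295146/74587 - (-2 - 657*(-33)) = 11991295146/74587 - (-2 + 21681) = 11991295146/74587 - 1*21679 = 11991295146/74587 - 21679 = 10374323573/74587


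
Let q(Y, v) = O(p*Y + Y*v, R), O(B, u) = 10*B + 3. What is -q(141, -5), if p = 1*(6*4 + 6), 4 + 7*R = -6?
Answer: -35253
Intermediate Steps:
R = -10/7 (R = -4/7 + (1/7)*(-6) = -4/7 - 6/7 = -10/7 ≈ -1.4286)
p = 30 (p = 1*(24 + 6) = 1*30 = 30)
O(B, u) = 3 + 10*B
q(Y, v) = 3 + 300*Y + 10*Y*v (q(Y, v) = 3 + 10*(30*Y + Y*v) = 3 + (300*Y + 10*Y*v) = 3 + 300*Y + 10*Y*v)
-q(141, -5) = -(3 + 10*141*(30 - 5)) = -(3 + 10*141*25) = -(3 + 35250) = -1*35253 = -35253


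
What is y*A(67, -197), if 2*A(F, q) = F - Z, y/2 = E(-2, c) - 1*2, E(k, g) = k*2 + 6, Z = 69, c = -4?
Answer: 0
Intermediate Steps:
E(k, g) = 6 + 2*k (E(k, g) = 2*k + 6 = 6 + 2*k)
y = 0 (y = 2*((6 + 2*(-2)) - 1*2) = 2*((6 - 4) - 2) = 2*(2 - 2) = 2*0 = 0)
A(F, q) = -69/2 + F/2 (A(F, q) = (F - 1*69)/2 = (F - 69)/2 = (-69 + F)/2 = -69/2 + F/2)
y*A(67, -197) = 0*(-69/2 + (1/2)*67) = 0*(-69/2 + 67/2) = 0*(-1) = 0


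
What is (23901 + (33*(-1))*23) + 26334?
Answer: 49476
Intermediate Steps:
(23901 + (33*(-1))*23) + 26334 = (23901 - 33*23) + 26334 = (23901 - 759) + 26334 = 23142 + 26334 = 49476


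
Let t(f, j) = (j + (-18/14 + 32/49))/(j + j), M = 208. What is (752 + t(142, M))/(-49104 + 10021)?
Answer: -15338929/796667872 ≈ -0.019254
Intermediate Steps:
t(f, j) = (-31/49 + j)/(2*j) (t(f, j) = (j + (-18*1/14 + 32*(1/49)))/((2*j)) = (j + (-9/7 + 32/49))*(1/(2*j)) = (j - 31/49)*(1/(2*j)) = (-31/49 + j)*(1/(2*j)) = (-31/49 + j)/(2*j))
(752 + t(142, M))/(-49104 + 10021) = (752 + (1/98)*(-31 + 49*208)/208)/(-49104 + 10021) = (752 + (1/98)*(1/208)*(-31 + 10192))/(-39083) = (752 + (1/98)*(1/208)*10161)*(-1/39083) = (752 + 10161/20384)*(-1/39083) = (15338929/20384)*(-1/39083) = -15338929/796667872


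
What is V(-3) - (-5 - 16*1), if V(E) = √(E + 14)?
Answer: 21 + √11 ≈ 24.317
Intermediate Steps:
V(E) = √(14 + E)
V(-3) - (-5 - 16*1) = √(14 - 3) - (-5 - 16*1) = √11 - (-5 - 16) = √11 - 1*(-21) = √11 + 21 = 21 + √11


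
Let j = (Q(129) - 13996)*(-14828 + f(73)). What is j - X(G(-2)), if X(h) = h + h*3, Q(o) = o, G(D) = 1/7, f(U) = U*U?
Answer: 922058427/7 ≈ 1.3172e+8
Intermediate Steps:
f(U) = U²
G(D) = ⅐
X(h) = 4*h (X(h) = h + 3*h = 4*h)
j = 131722633 (j = (129 - 13996)*(-14828 + 73²) = -13867*(-14828 + 5329) = -13867*(-9499) = 131722633)
j - X(G(-2)) = 131722633 - 4/7 = 922058427/7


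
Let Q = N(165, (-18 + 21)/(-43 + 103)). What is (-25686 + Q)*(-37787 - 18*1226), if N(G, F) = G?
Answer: 1527559455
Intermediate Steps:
Q = 165
(-25686 + Q)*(-37787 - 18*1226) = (-25686 + 165)*(-37787 - 18*1226) = -25521*(-37787 - 22068) = -25521*(-59855) = 1527559455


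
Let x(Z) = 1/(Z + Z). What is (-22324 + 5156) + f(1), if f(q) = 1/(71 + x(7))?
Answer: -17082146/995 ≈ -17168.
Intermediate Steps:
x(Z) = 1/(2*Z)
f(q) = 14/995 (f(q) = 1/(71 + (½)/7) = 1/(71 + (½)*(⅐)) = 1/(71 + 1/14) = 1/(995/14) = 14/995)
(-22324 + 5156) + f(1) = (-22324 + 5156) + 14/995 = -17168 + 14/995 = -17082146/995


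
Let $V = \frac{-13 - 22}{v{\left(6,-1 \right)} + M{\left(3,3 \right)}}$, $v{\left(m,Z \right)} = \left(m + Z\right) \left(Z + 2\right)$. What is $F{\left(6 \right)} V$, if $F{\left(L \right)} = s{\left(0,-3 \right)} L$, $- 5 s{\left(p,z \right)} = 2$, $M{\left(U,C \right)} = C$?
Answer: $\frac{21}{2} \approx 10.5$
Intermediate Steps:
$s{\left(p,z \right)} = - \frac{2}{5}$ ($s{\left(p,z \right)} = \left(- \frac{1}{5}\right) 2 = - \frac{2}{5}$)
$v{\left(m,Z \right)} = \left(2 + Z\right) \left(Z + m\right)$ ($v{\left(m,Z \right)} = \left(Z + m\right) \left(2 + Z\right) = \left(2 + Z\right) \left(Z + m\right)$)
$F{\left(L \right)} = - \frac{2 L}{5}$
$V = - \frac{35}{8}$ ($V = \frac{-13 - 22}{\left(\left(-1\right)^{2} + 2 \left(-1\right) + 2 \cdot 6 - 6\right) + 3} = - \frac{35}{\left(1 - 2 + 12 - 6\right) + 3} = - \frac{35}{5 + 3} = - \frac{35}{8} \approx -4.375$)
$F{\left(6 \right)} V = \left(- \frac{2}{5}\right) 6 \left(- \frac{35}{8}\right) = \left(- \frac{12}{5}\right) \left(- \frac{35}{8}\right) = \frac{21}{2}$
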